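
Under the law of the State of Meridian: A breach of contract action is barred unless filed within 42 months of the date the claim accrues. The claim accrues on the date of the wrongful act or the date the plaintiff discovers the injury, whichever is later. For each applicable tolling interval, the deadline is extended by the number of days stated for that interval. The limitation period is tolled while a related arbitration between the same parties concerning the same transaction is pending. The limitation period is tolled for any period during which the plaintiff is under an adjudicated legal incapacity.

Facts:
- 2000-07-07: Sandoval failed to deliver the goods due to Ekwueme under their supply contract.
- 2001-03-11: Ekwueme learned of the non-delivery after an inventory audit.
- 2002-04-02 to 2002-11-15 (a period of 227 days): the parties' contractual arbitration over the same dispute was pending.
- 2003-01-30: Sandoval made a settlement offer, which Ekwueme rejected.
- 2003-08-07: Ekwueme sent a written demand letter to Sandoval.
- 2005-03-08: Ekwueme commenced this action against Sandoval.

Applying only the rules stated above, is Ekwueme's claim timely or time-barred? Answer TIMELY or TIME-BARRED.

The claim accrued on 2001-03-11 — the later of the 2000-07-07 act and the 2001-03-11 discovery.
The untolled deadline — 42 months after 2001-03-11 — is 2004-09-11.
Because the pending related arbitration ran from 2002-04-02 to 2002-11-15, the deadline is extended by 227 days to 2005-04-26.
Nothing else in the chronology tolls or restarts the period.
Ekwueme filed on 2005-03-08, before the 2005-04-26 deadline, so the action is timely.

TIMELY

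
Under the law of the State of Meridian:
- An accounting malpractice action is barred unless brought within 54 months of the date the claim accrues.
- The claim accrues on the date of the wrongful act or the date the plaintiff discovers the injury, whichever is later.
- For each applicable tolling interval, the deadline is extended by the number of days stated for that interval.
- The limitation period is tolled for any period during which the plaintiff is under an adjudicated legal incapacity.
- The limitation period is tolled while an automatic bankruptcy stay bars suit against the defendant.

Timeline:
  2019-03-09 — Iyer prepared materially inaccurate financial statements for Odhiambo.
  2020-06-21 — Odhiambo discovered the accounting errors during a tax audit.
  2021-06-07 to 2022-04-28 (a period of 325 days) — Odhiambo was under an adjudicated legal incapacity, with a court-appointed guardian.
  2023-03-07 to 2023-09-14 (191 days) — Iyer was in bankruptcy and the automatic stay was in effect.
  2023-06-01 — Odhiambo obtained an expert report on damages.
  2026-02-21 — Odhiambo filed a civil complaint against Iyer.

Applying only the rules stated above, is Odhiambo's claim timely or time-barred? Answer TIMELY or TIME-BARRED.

TIMELY

Taking the later of the act (2019-03-09) and discovery (2020-06-21), the claim accrued on 2020-06-21.
Adding the 54 months base period to 2020-06-21 gives a deadline of 2024-12-21, before any tolling.
The period was tolled for 325 days by the plaintiff's legal incapacity (2021-06-07 to 2022-04-28), pushing the deadline to 2025-11-11.
The period was tolled for 191 days by the automatic bankruptcy stay (2023-03-07 to 2023-09-14), pushing the deadline to 2026-05-21.
The other events in the timeline have no effect on the limitation period under the stated rules.
Odhiambo filed on 2026-02-21, before the 2026-05-21 deadline, so the action is timely.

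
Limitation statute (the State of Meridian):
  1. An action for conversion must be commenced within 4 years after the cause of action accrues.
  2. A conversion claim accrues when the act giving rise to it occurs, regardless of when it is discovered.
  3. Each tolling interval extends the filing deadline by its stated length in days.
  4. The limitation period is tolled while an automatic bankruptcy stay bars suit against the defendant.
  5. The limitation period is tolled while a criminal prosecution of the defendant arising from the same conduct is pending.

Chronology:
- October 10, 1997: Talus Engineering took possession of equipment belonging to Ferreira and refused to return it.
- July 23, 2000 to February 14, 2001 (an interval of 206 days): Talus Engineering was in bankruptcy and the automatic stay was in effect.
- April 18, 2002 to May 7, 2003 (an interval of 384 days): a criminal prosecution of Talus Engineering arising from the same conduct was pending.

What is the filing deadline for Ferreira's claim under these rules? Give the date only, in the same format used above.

The cause of action accrued on October 10, 1997, the date of the act.
Adding the 4 years base period to October 10, 1997 gives a deadline of October 10, 2001, before any tolling.
Because the automatic bankruptcy stay ran from July 23, 2000 to February 14, 2001, the deadline is extended by 206 days to May 4, 2002.
Because the pending criminal prosecution ran from April 18, 2002 to May 7, 2003, the deadline is extended by 384 days to May 23, 2003.

May 23, 2003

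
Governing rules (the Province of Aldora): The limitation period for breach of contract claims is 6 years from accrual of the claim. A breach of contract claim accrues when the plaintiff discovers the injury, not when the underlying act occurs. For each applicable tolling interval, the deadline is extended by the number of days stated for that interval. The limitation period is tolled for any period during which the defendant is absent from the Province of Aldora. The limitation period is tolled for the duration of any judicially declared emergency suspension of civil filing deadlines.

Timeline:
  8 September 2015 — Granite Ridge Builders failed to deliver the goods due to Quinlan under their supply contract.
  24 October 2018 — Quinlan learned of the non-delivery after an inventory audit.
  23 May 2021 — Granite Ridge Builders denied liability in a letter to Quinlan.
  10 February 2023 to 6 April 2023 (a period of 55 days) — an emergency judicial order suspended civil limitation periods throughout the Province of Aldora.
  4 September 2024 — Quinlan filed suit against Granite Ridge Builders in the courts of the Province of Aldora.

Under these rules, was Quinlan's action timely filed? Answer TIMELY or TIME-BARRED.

The claim did not accrue until Quinlan discovered the injury on 24 October 2018; the 8 September 2015 act date does not start the clock under the stated rule.
Adding the 6 years base period to 24 October 2018 gives a deadline of 24 October 2024, before any tolling.
Because the emergency suspension of filing deadlines ran from 10 February 2023 to 6 April 2023, the deadline is extended by 55 days to 18 December 2024.
The other events in the timeline have no effect on the limitation period under the stated rules.
Quinlan filed on 4 September 2024, before the 18 December 2024 deadline, so the action is timely.

TIMELY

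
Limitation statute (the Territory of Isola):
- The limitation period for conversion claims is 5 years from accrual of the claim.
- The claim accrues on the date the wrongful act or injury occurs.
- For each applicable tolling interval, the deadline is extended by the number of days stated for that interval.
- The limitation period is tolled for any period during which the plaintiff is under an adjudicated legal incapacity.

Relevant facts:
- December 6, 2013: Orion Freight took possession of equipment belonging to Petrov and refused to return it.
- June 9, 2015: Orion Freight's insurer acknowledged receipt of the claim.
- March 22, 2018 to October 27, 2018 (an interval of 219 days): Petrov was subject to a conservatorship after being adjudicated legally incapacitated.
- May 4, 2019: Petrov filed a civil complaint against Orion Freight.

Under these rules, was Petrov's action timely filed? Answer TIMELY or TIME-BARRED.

TIMELY

The limitation period began to run on December 6, 2013.
5 years from December 6, 2013 is December 6, 2018.
The plaintiff's legal incapacity from March 22, 2018 to October 27, 2018 tolled the period for 219 days, extending the deadline to July 13, 2019.
None of the other events listed affects the running of the period under the stated rules.
Filing on May 4, 2019 beat the July 13, 2019 deadline — the action is timely.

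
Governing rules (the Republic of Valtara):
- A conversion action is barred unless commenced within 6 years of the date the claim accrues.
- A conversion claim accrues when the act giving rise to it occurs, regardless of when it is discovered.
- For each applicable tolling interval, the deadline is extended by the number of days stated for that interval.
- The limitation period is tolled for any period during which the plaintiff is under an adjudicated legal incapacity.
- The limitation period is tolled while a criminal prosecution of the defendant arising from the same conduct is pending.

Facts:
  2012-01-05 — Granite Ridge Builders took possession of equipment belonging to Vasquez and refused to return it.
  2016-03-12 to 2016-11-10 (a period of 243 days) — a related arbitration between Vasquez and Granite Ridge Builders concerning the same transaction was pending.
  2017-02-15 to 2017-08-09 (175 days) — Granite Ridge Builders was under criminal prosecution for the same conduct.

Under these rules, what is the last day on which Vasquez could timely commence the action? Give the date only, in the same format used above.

2018-06-29

The claim accrued on 2012-01-05, when the wrongful act occurred.
Adding the 6 years base period to 2012-01-05 gives a deadline of 2018-01-05, before any tolling.
Because the pending criminal prosecution ran from 2017-02-15 to 2017-08-09, the deadline is extended by 175 days to 2018-06-29.
Although a pending arbitration ran from 2016-03-12 to 2016-11-10, the stated rules do not make that a tolling event, so it is disregarded.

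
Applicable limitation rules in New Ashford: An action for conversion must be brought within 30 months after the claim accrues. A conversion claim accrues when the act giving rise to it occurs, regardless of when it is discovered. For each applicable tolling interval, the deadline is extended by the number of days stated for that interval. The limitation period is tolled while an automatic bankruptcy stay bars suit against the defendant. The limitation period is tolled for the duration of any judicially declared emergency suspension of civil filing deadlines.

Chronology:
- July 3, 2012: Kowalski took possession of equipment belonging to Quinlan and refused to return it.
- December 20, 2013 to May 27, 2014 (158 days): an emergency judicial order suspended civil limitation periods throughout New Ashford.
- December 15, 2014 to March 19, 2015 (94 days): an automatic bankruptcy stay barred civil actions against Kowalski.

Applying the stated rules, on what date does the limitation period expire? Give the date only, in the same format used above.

The claim accrued on July 3, 2012, when the wrongful act occurred.
The untolled deadline — 30 months after July 3, 2012 — is January 3, 2015.
Because the emergency suspension of filing deadlines ran from December 20, 2013 to May 27, 2014, the deadline is extended by 158 days to June 10, 2015.
Because the automatic bankruptcy stay ran from December 15, 2014 to March 19, 2015, the deadline is extended by 94 days to September 12, 2015.

September 12, 2015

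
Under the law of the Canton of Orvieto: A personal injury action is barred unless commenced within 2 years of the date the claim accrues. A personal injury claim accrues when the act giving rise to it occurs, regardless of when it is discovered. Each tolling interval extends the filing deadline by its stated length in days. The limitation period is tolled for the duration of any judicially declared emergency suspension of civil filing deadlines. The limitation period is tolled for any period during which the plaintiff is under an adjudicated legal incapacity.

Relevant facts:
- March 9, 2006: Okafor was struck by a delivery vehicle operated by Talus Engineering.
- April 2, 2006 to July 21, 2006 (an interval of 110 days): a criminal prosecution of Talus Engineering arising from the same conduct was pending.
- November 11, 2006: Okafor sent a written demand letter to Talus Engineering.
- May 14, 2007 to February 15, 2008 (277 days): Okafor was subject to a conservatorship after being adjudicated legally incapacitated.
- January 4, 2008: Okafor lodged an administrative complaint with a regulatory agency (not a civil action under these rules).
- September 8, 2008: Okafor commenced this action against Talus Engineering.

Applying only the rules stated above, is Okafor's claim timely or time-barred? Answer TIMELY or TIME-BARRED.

TIMELY

The claim accrued on March 9, 2006, when the wrongful act occurred.
2 years from March 9, 2006 is March 9, 2008.
Because the plaintiff's legal incapacity ran from May 14, 2007 to February 15, 2008, the deadline is extended by 277 days to December 11, 2008.
The pending criminal prosecution from April 2, 2006 to July 21, 2006 does not toll the period, because no stated rule makes a criminal prosecution a tolling event.
Nothing else in the chronology tolls or restarts the period.
Okafor filed on September 8, 2008, before the December 11, 2008 deadline, so the action is timely.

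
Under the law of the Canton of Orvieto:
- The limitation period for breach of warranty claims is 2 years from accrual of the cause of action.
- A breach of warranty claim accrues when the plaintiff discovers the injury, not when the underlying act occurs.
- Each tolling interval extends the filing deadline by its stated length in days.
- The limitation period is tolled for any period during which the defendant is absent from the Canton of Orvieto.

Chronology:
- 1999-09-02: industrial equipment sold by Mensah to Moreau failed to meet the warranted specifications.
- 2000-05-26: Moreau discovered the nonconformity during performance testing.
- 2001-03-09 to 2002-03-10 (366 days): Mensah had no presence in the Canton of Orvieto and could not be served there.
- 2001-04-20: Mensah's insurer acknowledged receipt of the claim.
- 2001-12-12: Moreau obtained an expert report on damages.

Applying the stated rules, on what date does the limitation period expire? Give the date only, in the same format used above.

2003-05-27

Under the discovery rule, the claim accrued on 2000-05-26, when Moreau discovered the injury — not on the 1999-09-02 date of the underlying act.
Adding the 2 years base period to 2000-05-26 gives a deadline of 2002-05-26, before any tolling.
The period was tolled for 366 days by the defendant's absence from the jurisdiction (2001-03-09 to 2002-03-10), pushing the deadline to 2003-05-27.
The other events in the timeline have no effect on the limitation period under the stated rules.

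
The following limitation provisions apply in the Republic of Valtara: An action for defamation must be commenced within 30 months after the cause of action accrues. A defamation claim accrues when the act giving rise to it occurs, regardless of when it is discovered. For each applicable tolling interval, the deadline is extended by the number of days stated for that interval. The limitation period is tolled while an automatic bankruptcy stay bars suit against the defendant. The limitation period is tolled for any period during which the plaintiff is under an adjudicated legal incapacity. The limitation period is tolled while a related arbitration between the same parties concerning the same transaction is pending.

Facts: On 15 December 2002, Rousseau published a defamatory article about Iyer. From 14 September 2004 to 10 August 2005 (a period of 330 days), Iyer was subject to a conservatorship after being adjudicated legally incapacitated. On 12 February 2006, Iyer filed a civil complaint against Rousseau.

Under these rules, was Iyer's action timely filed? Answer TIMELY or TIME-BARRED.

The cause of action accrued on 15 December 2002, the date of the act.
30 months from 15 December 2002 is 15 June 2005.
Because the plaintiff's legal incapacity ran from 14 September 2004 to 10 August 2005, the deadline is extended by 330 days to 11 May 2006.
Filing on 12 February 2006 beat the 11 May 2006 deadline — the action is timely.

TIMELY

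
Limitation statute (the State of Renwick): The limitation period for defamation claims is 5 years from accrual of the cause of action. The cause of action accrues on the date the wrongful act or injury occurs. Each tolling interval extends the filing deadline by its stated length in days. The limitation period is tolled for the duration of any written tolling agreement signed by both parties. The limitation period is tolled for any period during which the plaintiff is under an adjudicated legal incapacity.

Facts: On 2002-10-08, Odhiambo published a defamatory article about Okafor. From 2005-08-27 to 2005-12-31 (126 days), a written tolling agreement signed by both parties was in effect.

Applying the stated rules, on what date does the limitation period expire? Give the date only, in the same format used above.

The cause of action accrued on 2002-10-08, the date of the act.
5 years from 2002-10-08 is 2007-10-08.
The period was tolled for 126 days by the written tolling agreement (2005-08-27 to 2005-12-31), pushing the deadline to 2008-02-11.

2008-02-11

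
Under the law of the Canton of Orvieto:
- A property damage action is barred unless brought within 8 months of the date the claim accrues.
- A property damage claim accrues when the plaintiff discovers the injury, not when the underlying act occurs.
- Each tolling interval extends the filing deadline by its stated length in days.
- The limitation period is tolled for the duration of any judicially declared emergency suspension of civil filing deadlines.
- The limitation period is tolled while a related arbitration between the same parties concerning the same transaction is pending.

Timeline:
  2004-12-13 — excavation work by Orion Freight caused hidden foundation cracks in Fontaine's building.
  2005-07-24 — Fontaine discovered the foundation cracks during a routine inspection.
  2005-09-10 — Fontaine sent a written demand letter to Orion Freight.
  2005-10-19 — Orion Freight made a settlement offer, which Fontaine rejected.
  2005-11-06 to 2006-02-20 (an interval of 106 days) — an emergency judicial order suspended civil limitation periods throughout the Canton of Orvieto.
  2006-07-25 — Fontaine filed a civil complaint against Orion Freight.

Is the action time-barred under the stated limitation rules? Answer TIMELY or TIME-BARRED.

Accrual is tied to discovery, so the period began on 2005-07-24 rather than on 2004-12-13 when the act occurred.
Adding the 8 months base period to 2005-07-24 gives a deadline of 2006-03-24, before any tolling.
The period was tolled for 106 days by the emergency suspension of filing deadlines (2005-11-06 to 2006-02-20), pushing the deadline to 2006-07-08.
The other events in the timeline have no effect on the limitation period under the stated rules.
Fontaine filed on 2006-07-25, after the 2006-07-08 deadline, so the action is time-barred.

TIME-BARRED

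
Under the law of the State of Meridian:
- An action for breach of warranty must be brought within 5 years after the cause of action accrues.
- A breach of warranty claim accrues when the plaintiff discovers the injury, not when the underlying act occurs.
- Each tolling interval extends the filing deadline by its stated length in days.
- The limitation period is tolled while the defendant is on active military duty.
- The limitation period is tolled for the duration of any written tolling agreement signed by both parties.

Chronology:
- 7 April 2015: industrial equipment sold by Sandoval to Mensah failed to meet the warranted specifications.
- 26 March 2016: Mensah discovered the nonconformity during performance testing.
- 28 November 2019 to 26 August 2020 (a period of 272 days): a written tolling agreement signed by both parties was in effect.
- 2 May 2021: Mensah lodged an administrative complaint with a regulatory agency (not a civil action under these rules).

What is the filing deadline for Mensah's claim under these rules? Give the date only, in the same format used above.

Accrual is tied to discovery, so the period began on 26 March 2016 rather than on 7 April 2015 when the act occurred.
The untolled deadline — 5 years after 26 March 2016 — is 26 March 2021.
The period was tolled for 272 days by the written tolling agreement (28 November 2019 to 26 August 2020), pushing the deadline to 23 December 2021.
The other events in the timeline have no effect on the limitation period under the stated rules.

23 December 2021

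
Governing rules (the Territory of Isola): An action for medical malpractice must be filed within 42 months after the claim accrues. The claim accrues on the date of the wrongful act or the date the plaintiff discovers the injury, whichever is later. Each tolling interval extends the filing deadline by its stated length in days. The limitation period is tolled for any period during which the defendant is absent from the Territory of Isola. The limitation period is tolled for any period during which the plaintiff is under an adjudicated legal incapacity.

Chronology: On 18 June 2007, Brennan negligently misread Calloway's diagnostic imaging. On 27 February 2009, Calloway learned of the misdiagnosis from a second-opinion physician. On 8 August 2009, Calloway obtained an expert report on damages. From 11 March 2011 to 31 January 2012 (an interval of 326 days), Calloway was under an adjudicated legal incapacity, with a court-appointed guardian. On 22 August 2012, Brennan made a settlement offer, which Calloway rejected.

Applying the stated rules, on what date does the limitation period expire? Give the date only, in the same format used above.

19 July 2013

Because discovery on 27 February 2009 post-dates the 18 June 2007 act, accrual under the later-of rule falls on 27 February 2009.
42 months from 27 February 2009 is 27 August 2012.
The plaintiff's legal incapacity from 11 March 2011 to 31 January 2012 tolled the period for 326 days, extending the deadline to 19 July 2013.
The other events in the timeline have no effect on the limitation period under the stated rules.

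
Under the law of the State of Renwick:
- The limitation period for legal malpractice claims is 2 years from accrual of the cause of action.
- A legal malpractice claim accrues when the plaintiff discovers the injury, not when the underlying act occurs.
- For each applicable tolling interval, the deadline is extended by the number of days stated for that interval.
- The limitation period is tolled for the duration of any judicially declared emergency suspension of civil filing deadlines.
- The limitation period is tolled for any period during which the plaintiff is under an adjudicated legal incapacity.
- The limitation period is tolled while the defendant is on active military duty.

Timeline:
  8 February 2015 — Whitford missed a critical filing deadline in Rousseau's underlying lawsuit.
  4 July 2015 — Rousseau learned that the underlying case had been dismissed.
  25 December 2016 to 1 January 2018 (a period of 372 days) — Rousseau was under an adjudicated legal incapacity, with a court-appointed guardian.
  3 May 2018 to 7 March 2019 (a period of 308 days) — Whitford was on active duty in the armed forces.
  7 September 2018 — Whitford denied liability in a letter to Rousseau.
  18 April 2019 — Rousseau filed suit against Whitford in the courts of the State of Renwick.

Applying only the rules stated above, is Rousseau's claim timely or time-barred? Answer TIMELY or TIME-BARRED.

TIMELY

The claim did not accrue until Rousseau discovered the injury on 4 July 2015; the 8 February 2015 act date does not start the clock under the stated rule.
Adding the 2 years base period to 4 July 2015 gives a deadline of 4 July 2017, before any tolling.
The plaintiff's legal incapacity from 25 December 2016 to 1 January 2018 tolled the period for 372 days, extending the deadline to 11 July 2018.
The period was tolled for 308 days by the defendant's active military service (3 May 2018 to 7 March 2019), pushing the deadline to 15 May 2019.
None of the other events listed affects the running of the period under the stated rules.
Filing on 18 April 2019 beat the 15 May 2019 deadline — the action is timely.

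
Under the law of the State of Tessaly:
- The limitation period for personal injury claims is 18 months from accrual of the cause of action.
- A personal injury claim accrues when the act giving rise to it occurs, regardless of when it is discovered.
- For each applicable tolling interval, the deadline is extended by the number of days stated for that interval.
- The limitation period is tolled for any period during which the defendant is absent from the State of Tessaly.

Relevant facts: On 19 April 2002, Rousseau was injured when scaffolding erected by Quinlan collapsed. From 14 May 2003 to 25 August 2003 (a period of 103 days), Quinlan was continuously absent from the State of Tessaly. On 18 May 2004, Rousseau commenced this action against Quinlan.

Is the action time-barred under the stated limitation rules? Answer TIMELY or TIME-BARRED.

The limitation period began to run on 19 April 2002.
The untolled deadline — 18 months after 19 April 2002 — is 19 October 2003.
The period was tolled for 103 days by the defendant's absence from the jurisdiction (14 May 2003 to 25 August 2003), pushing the deadline to 30 January 2004.
Filing on 18 May 2004 missed the 30 January 2004 deadline — the action is time-barred.

TIME-BARRED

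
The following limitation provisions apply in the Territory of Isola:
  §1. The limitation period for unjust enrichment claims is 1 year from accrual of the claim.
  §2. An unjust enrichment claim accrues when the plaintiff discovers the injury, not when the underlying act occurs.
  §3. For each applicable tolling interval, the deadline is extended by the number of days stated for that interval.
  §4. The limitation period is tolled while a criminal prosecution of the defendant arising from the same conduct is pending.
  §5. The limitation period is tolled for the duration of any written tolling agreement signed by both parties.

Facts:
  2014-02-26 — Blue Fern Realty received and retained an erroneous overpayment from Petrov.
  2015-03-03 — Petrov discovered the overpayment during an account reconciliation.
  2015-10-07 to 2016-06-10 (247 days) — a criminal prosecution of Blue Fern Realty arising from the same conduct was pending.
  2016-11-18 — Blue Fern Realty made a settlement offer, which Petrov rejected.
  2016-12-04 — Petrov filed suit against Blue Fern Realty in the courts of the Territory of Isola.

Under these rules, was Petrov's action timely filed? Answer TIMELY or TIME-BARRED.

TIME-BARRED

The claim did not accrue until Petrov discovered the injury on 2015-03-03; the 2014-02-26 act date does not start the clock under the stated rule.
The untolled deadline — 1 year after 2015-03-03 — is 2016-03-03.
The pending criminal prosecution from 2015-10-07 to 2016-06-10 tolled the period for 247 days, extending the deadline to 2016-11-05.
The other events in the timeline have no effect on the limitation period under the stated rules.
Filing on 2016-12-04 missed the 2016-11-05 deadline — the action is time-barred.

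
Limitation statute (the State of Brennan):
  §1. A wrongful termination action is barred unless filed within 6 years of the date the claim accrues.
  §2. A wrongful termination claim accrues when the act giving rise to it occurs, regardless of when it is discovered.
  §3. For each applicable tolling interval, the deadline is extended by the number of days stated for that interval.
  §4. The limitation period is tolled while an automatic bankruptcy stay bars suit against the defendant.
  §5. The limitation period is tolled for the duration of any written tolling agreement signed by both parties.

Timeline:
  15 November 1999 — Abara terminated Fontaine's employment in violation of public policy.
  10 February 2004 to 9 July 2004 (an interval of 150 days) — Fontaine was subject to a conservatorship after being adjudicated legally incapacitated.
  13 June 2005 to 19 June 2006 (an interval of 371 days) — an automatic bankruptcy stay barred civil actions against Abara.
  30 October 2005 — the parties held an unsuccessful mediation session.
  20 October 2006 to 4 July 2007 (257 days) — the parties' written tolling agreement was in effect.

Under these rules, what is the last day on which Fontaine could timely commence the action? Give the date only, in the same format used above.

The claim accrued on 15 November 1999, when the wrongful act occurred.
6 years from 15 November 1999 is 15 November 2005.
Because the automatic bankruptcy stay ran from 13 June 2005 to 19 June 2006, the deadline is extended by 371 days to 21 November 2006.
The written tolling agreement from 20 October 2006 to 4 July 2007 tolled the period for 257 days, extending the deadline to 5 August 2007.
Although the plaintiff's incapacity ran from 10 February 2004 to 9 July 2004, the stated rules do not make that a tolling event, so it is disregarded.
The other events in the timeline have no effect on the limitation period under the stated rules.

5 August 2007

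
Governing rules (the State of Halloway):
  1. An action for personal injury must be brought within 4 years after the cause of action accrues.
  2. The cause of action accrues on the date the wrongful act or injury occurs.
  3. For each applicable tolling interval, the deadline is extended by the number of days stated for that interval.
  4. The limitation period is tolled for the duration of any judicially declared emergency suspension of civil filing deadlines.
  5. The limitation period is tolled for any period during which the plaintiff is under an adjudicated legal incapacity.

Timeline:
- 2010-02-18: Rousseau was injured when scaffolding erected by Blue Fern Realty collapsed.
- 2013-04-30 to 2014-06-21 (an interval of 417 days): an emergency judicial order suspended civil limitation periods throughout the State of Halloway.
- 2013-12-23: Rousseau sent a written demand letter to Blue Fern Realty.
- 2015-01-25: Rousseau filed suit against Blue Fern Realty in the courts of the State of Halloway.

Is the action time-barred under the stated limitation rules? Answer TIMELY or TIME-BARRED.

The limitation period began to run on 2010-02-18.
Adding the 4 years base period to 2010-02-18 gives a deadline of 2014-02-18, before any tolling.
The period was tolled for 417 days by the emergency suspension of filing deadlines (2013-04-30 to 2014-06-21), pushing the deadline to 2015-04-11.
The other events in the timeline have no effect on the limitation period under the stated rules.
Filing on 2015-01-25 beat the 2015-04-11 deadline — the action is timely.

TIMELY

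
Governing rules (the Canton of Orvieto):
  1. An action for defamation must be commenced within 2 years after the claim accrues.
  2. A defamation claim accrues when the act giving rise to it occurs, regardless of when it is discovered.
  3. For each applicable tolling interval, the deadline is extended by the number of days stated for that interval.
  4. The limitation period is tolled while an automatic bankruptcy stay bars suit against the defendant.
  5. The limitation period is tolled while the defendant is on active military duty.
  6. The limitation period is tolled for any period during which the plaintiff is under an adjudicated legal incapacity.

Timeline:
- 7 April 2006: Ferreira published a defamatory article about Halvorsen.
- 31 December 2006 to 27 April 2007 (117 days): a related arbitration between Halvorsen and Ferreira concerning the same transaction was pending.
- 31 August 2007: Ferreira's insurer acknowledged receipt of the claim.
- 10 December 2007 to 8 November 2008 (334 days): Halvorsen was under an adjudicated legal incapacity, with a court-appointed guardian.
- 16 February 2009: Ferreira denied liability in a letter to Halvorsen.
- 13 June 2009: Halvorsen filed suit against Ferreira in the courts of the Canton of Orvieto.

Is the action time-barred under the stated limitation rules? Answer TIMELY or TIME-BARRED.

TIME-BARRED

The limitation period began to run on 7 April 2006.
2 years from 7 April 2006 is 7 April 2008.
The period was tolled for 334 days by the plaintiff's legal incapacity (10 December 2007 to 8 November 2008), pushing the deadline to 7 March 2009.
No stated provision tolls the period for a pending arbitration, so the interval from 31 December 2006 to 27 April 2007 has no effect on the deadline.
The other events in the timeline have no effect on the limitation period under the stated rules.
Filing on 13 June 2009 missed the 7 March 2009 deadline — the action is time-barred.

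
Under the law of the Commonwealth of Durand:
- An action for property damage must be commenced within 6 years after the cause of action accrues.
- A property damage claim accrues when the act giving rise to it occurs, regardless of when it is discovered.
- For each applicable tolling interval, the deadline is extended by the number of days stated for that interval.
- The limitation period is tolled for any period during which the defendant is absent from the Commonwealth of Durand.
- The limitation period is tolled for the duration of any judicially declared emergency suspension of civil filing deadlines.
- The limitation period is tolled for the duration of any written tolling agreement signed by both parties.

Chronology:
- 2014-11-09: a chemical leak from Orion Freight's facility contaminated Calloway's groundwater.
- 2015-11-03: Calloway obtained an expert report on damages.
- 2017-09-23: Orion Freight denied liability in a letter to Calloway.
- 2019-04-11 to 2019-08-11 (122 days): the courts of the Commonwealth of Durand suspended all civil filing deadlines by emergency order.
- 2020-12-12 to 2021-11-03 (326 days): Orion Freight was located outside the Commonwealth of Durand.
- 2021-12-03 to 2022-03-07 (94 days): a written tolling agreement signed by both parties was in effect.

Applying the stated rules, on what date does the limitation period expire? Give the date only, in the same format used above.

The cause of action accrued on 2014-11-09, the date of the act.
6 years from 2014-11-09 is 2020-11-09.
Because the emergency suspension of filing deadlines ran from 2019-04-11 to 2019-08-11, the deadline is extended by 122 days to 2021-03-11.
The period was tolled for 326 days by the defendant's absence from the jurisdiction (2020-12-12 to 2021-11-03), pushing the deadline to 2022-01-31.
Because the written tolling agreement ran from 2021-12-03 to 2022-03-07, the deadline is extended by 94 days to 2022-05-05.
Nothing else in the chronology tolls or restarts the period.

2022-05-05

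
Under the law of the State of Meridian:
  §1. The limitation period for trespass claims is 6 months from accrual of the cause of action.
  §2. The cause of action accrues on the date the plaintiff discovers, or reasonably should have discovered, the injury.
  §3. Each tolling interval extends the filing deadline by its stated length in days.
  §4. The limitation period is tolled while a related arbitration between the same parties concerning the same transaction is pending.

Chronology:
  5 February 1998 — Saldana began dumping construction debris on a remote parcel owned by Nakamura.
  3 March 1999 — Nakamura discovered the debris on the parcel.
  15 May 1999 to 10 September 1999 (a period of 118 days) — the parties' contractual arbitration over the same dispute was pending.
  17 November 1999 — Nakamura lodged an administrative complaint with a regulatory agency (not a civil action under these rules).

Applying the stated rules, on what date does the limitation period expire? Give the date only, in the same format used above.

30 December 1999

Under the discovery rule, the claim accrued on 3 March 1999, when Nakamura discovered the injury — not on the 5 February 1998 date of the underlying act.
Adding the 6 months base period to 3 March 1999 gives a deadline of 3 September 1999, before any tolling.
Because the pending related arbitration ran from 15 May 1999 to 10 September 1999, the deadline is extended by 118 days to 30 December 1999.
The other events in the timeline have no effect on the limitation period under the stated rules.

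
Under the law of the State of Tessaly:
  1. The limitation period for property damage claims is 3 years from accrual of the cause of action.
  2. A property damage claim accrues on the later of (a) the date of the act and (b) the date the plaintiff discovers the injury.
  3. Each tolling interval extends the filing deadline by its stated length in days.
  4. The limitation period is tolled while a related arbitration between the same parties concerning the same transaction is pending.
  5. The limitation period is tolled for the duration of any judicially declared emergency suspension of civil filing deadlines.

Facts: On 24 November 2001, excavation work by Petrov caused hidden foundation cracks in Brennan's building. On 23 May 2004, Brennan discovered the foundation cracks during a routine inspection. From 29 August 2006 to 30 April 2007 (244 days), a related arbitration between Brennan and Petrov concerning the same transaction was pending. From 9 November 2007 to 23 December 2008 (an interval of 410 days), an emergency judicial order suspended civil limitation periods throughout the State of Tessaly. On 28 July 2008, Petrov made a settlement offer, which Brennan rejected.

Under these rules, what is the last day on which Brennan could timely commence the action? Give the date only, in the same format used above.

7 March 2009

The claim accrued on 23 May 2004 — the later of the 24 November 2001 act and the 23 May 2004 discovery.
Adding the 3 years base period to 23 May 2004 gives a deadline of 23 May 2007, before any tolling.
The pending related arbitration from 29 August 2006 to 30 April 2007 tolled the period for 244 days, extending the deadline to 22 January 2008.
The emergency suspension of filing deadlines from 9 November 2007 to 23 December 2008 tolled the period for 410 days, extending the deadline to 7 March 2009.
None of the other events listed affects the running of the period under the stated rules.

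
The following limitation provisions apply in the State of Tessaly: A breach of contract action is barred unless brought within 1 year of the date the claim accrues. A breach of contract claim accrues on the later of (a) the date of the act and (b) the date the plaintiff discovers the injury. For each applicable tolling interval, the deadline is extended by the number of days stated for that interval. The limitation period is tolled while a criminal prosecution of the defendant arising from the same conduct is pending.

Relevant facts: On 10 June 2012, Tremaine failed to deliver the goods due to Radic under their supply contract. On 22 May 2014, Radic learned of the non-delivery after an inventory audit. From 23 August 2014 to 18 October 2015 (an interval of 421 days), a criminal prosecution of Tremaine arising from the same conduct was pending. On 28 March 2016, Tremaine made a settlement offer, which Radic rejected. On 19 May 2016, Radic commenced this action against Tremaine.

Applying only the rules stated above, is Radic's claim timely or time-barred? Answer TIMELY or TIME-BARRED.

The claim accrued on 22 May 2014 — the later of the 10 June 2012 act and the 22 May 2014 discovery.
Adding the 1 year base period to 22 May 2014 gives a deadline of 22 May 2015, before any tolling.
The period was tolled for 421 days by the pending criminal prosecution (23 August 2014 to 18 October 2015), pushing the deadline to 16 July 2016.
Nothing else in the chronology tolls or restarts the period.
The 19 May 2016 filing precedes the 16 July 2016 deadline; the claim is timely.

TIMELY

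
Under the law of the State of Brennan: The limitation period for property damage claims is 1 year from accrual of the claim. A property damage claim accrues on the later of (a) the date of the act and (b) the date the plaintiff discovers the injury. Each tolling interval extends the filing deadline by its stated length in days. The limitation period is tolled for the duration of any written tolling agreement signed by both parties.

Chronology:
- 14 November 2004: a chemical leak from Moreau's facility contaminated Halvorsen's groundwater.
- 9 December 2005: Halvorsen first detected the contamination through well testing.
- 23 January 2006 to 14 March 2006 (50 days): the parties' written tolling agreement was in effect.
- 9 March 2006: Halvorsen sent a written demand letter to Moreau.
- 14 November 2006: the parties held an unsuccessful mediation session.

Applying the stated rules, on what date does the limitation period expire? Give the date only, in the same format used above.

Taking the later of the act (14 November 2004) and discovery (9 December 2005), the claim accrued on 9 December 2005.
The untolled deadline — 1 year after 9 December 2005 — is 9 December 2006.
The written tolling agreement from 23 January 2006 to 14 March 2006 tolled the period for 50 days, extending the deadline to 28 January 2007.
Nothing else in the chronology tolls or restarts the period.

28 January 2007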